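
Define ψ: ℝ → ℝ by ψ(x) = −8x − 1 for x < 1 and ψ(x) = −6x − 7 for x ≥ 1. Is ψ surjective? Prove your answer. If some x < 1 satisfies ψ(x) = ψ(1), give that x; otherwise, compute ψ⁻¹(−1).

0

Both pieces are strictly decreasing (slopes −8 and −6), so each is injective on its own interval.
The left piece maps (−∞, 1) onto (−9, ∞); the right piece maps [1, ∞) onto (−∞, −13].
The union (−9, ∞) ∪ (−∞, −13] omits the interval between −9 and −13; in particular −9 has no preimage. So ψ is not surjective.
Because the two images are disjoint, no x < 1 has ψ(x) = ψ(1), so we compute ψ⁻¹(−1): −1 lies in (−9, ∞), so solve −8x − 1 = −1: x = (−1 + 1)/(−8) = 0.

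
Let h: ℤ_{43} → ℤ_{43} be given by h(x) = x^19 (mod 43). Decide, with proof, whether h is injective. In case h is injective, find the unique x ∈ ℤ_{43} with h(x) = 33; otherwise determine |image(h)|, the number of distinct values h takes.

Since 43 is prime, the nonzero elements of ℤ_{43} form a cyclic group of order 42.
As gcd(19, 42) = 1, raising to the 19th power is a bijection on this group: if x_1^19 ≡ x_2^19 then (x_1x_2^{−1})^19 = 1, and the only element of order dividing gcd(19, 42) = 1 is 1, so x_1 = x_2.
With h(0) = 0 this makes h injective on all of ℤ_{43}, hence bijective (finite equal-size domain and codomain). In particular h is injective.
Since h is injective, we find the preimage of 33. The inverse of x ↦ x^19 on (ℤ_{43})^× is x ↦ x^31, because 19·31 = 589 = 14·42 + 1 ≡ 1 (mod 42) and x^{42} = 1 for x ≠ 0 (Fermat). So h⁻¹(33) = 33^31 mod 43.
Repeated squaring mod 43: 33^1 ≡ 33, 33^2 ≡ 33² = 1089 ≡ 14, 33^4 ≡ 14² = 196 ≡ 24, 33^8 ≡ 24² = 576 ≡ 17, 33^16 ≡ 17² = 289 ≡ 31. Since 31 = 16 + 8 + 4 + 2 + 1, 33^31 ≡ 31·17·24·14·33: 31·17 = 527 ≡ 11, then 11·24 = 264 ≡ 6, then 6·14 = 84 ≡ 41, then 41·33 = 1353 ≡ 20. So 33^31 ≡ 20 (mod 43).
Hence h⁻¹(33) = 20.

20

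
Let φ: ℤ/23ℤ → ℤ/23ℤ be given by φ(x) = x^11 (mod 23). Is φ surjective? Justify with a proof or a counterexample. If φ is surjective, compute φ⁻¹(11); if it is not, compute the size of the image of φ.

φ(1) = 1^11 = 1.
φ(2): Repeated squaring mod 23: 2^1 ≡ 2, 2^2 ≡ 2² = 4, 2^4 ≡ 4² = 16, 2^8 ≡ 16² = 256 ≡ 3. Since 11 = 8 + 2 + 1, 2^11 ≡ 3·4·2: 3·4 = 12, then 12·2 = 24 ≡ 1. So 2^11 ≡ 1 (mod 23).
So φ(1) = φ(2) = 1 while 1 ≠ 2, thus φ is not injective.
A non-injective map from the 23-element set ℤ/23ℤ to itself takes at most 22 distinct values, so it cannot be surjective. Hence φ is not surjective.
Since φ is not surjective, we determine |image(φ)|. Computing x^11 mod 23 for each x (by repeated squaring, reducing mod 23 at every step), the values φ(0), φ(1), …, φ(22) are: 0, 1, 1, 1, 1, 22, 1, 22, 1, 1, 22, 22, 1, 1, 22, 22, 1, 22, 1, 22, 22, 22, 22.
The distinct values are {0, 1, 22}; there are 3 of them.

3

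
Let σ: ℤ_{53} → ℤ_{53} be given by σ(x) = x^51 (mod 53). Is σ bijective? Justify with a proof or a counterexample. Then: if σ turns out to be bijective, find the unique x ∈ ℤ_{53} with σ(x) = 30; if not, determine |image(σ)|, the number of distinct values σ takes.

23

Since 53 is prime, the nonzero elements of ℤ_{53} form a cyclic group of order 52.
As gcd(51, 52) = 1, raising to the 51st power is a bijection on this group: if u^51 ≡ v^51 then (uv^{−1})^51 = 1, and the only element of order dividing gcd(51, 52) = 1 is 1, so u = v.
With σ(0) = 0 this makes σ injective on all of ℤ_{53}, hence bijective (finite equal-size domain and codomain). In particular σ is bijective.
Since σ is bijective, we find the preimage of 30. The inverse of x ↦ x^51 on (ℤ_{53})^× is x ↦ x^51, because 51·51 = 2601 = 50·52 + 1 ≡ 1 (mod 52) and x^{52} = 1 for x ≠ 0 (Fermat). So σ⁻¹(30) = 30^51 mod 53.
Repeated squaring mod 53: 30^1 ≡ 30, 30^2 ≡ 30² = 900 ≡ 52, 30^4 ≡ 52² = 2704 ≡ 1, 30^8 ≡ 1² = 1, 30^16 ≡ 1² = 1, 30^32 ≡ 1² = 1. Since 51 = 32 + 16 + 2 + 1, 30^51 ≡ 1·1·52·30: 1·1 = 1, then 1·52 = 52, then 52·30 = 1560 ≡ 23. So 30^51 ≡ 23 (mod 53).
Hence σ⁻¹(30) = 23.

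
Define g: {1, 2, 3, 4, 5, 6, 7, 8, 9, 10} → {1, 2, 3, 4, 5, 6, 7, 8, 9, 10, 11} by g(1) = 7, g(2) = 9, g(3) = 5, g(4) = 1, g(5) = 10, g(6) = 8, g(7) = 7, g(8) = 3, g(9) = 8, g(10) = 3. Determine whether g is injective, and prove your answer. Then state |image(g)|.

7

g(1) = 7 = g(7) with 1 ≠ 7, so g is not injective.
The image of g is {1, 3, 5, 7, 8, 9, 10}, which has 7 elements.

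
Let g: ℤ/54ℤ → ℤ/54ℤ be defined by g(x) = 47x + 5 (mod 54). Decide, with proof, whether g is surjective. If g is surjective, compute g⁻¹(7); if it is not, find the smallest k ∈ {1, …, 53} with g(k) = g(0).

46

Recall that g is surjective if every y in the codomain equals g(x) for some x in the domain.
Since gcd(47, 54) = 1, 47 is invertible modulo 54. Euclid's algorithm: 54 = 1·47 + 7, 47 = 6·7 + 5, 7 = 1·5 + 2, 5 = 2·2 + 1; back-substituting gives 1 = 23·47 − 20·54, so 47⁻¹ ≡ 23 (mod 54).
Then y ↦ 23(y − 5) is a two-sided inverse to g, so every y ∈ ℤ/54ℤ has a preimage.
So g is surjective.
Since g is surjective, we find g⁻¹(7): we need 47x ≡ 7 − 5 ≡ 2 (mod 54). Using 47⁻¹ = 23: x ≡ 23·2 = 46, so x = 46.
Check: g(46) = 47·46 + 5 = 2167 = 40·54 + 7 ≡ 7 (mod 54).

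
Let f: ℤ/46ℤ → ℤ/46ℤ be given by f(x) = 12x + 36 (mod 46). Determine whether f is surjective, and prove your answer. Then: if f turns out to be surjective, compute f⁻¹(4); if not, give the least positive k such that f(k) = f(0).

23

Since gcd(12, 46) = 2, we have 12x ≡ 0 (mod 2) for all x, so f(x) ≡ 0 (mod 2).
But 1 ≢ 0 (mod 2), so 1 ∈ ℤ/46ℤ has no preimage. Therefore f is not surjective.
Since f is not surjective, we find the least positive k with f(k) = f(0): this means 12k ≡ 0 (mod 46), i.e. 46 ∣ 12k. Since gcd(12, 46) = 2, dividing through by 2 this holds exactly when 23 ∣ 6k, and as gcd(6, 23) = 1, exactly when 23 ∣ k.
The smallest positive such k is 23.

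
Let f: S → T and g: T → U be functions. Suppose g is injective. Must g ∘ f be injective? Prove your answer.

No. Take S = {0, 1}, T = U = {0, 1, 2, 3}, f(0) = f(1) = 0, and g = identity (injective).
Then (g ∘ f)(0) = (g ∘ f)(1) = 0 with 0 ≠ 1, so g ∘ f is not injective.

not injective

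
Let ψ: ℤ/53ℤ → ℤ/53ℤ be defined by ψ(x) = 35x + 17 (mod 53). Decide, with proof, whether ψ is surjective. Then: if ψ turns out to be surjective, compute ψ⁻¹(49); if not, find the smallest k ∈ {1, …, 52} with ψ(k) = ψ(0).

10

Since gcd(35, 53) = 1, 35 is invertible modulo 53. Euclid's algorithm: 53 = 1·35 + 18, 35 = 1·18 + 17, 18 = 1·17 + 1; back-substituting gives 1 = 50·35 − 33·53, so 35⁻¹ ≡ 50 (mod 53).
For any y ∈ ℤ/53ℤ, x = 50(y − 17) mod 53 satisfies ψ(x) = 35·50(y − 17) + 17 ≡ y (since 35·50 ≡ 1 mod 53). So every y has a preimage.
So ψ is surjective.
Since ψ is surjective, we compute ψ⁻¹(49): solve 35x + 17 ≡ 49 (mod 53), i.e. 35x ≡ 32 (mod 53).
Multiplying by 35⁻¹ = 50 gives x ≡ 50·32 = 1600 = 30·53 + 10 ≡ 10 (mod 53).
Check: ψ(10) = 35·10 + 17 = 367 = 6·53 + 49 ≡ 49 (mod 53).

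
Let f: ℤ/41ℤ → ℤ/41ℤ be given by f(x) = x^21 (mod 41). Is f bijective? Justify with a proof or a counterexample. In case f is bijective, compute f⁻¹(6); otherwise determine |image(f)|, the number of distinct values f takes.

Since 41 is prime, the nonzero elements of ℤ/41ℤ form a cyclic group of order 40.
As gcd(21, 40) = 1, raising to the 21st power is a bijection on this group: if s^21 ≡ t^21 then (st^{−1})^21 = 1, and the only element of order dividing gcd(21, 40) = 1 is 1, so s = t.
With f(0) = 0 this makes f injective on all of ℤ/41ℤ, hence bijective (finite equal-size domain and codomain). In particular f is bijective.
Since f is bijective, we find the preimage of 6. The inverse of x ↦ x^21 on (ℤ/41ℤ)^× is x ↦ x^21, because 21·21 = 441 = 11·40 + 1 ≡ 1 (mod 40) and x^{40} = 1 for x ≠ 0 (Fermat). So f⁻¹(6) = 6^21 mod 41.
Repeated squaring mod 41: 6^1 ≡ 6, 6^2 ≡ 6² = 36, 6^4 ≡ 36² = 1296 ≡ 25, 6^8 ≡ 25² = 625 ≡ 10, 6^16 ≡ 10² = 100 ≡ 18. Since 21 = 16 + 4 + 1, 6^21 ≡ 18·25·6: 18·25 = 450 ≡ 40, then 40·6 = 240 ≡ 35. So 6^21 ≡ 35 (mod 41).
Hence f⁻¹(6) = 35.

35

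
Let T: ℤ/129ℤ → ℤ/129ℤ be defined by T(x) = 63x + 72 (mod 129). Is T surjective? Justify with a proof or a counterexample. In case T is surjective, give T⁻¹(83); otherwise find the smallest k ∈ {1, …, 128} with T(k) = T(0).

Since gcd(63, 129) = 3, we have 63x ≡ 0 (mod 3) for all x, so T(x) ≡ 0 (mod 3).
But 1 ≢ 0 (mod 3), so 1 ∈ ℤ/129ℤ has no preimage. Hence T is not surjective.
Since T is not surjective, we find the least positive k with T(k) = T(0): this means 63k ≡ 0 (mod 129), i.e. 129 ∣ 63k. Since gcd(63, 129) = 3, dividing through by 3 this holds exactly when 43 ∣ 21k, and as gcd(21, 43) = 1, exactly when 43 ∣ k.
The smallest positive such k is 43.

43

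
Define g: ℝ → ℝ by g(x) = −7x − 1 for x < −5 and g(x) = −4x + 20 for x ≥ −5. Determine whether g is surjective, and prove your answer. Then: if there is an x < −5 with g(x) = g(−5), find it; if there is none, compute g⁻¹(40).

-41/7

Both pieces are strictly decreasing (slopes −7 and −4), so each is injective on its own interval.
The left piece maps (−∞, −5) onto (34, ∞); the right piece maps [−5, ∞) onto (−∞, 40].
The union (34, ∞) ∪ (−∞, 40] covers ℝ, so g is surjective.
For the follow-up: the images overlap, so an x < −5 with g(x) = g(−5) exists. g(−5) = 40; solving −7x − 1 = 40 for x < −5 gives x = (40 + 1)/(−7) = −41/7.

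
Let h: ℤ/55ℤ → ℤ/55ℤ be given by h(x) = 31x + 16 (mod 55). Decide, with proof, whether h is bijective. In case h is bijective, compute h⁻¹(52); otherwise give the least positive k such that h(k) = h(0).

26

Recall that h is injective when h(a) = h(b) forces a = b.
If h(a) = h(b), then 31a ≡ 31b (mod 55). Because gcd(31, 55) = 1, we may cancel 31 to get a ≡ b (mod 55).
We now compute 31⁻¹ mod 55 explicitly. Euclid's algorithm: 55 = 1·31 + 24, 31 = 1·24 + 7, 24 = 3·7 + 3, 7 = 2·3 + 1; back-substituting gives 1 = 16·31 − 9·55, so 31⁻¹ ≡ 16 (mod 55).
For any y ∈ ℤ/55ℤ, x = 16(y − 16) mod 55 satisfies h(x) = 31·16(y − 16) + 16 ≡ y (since 31·16 ≡ 1 mod 55). So every y has a preimage.
Hence h is bijective.
Since h is bijective, we compute h⁻¹(52): solve 31x + 16 ≡ 52 (mod 55), i.e. 31x ≡ 36 (mod 55).
Multiplying by 31⁻¹ = 16 gives x ≡ 16·36 = 576 = 10·55 + 26 ≡ 26 (mod 55).
Check: h(26) = 31·26 + 16 = 822 = 14·55 + 52 ≡ 52 (mod 55).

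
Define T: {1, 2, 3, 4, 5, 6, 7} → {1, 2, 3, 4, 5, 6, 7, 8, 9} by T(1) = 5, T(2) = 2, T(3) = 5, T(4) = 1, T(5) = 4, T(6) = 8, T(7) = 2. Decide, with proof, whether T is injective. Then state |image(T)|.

T(1) = 5 = T(3) with 1 ≠ 3, so T is not injective.
The image of T is {1, 2, 4, 5, 8}, which has 5 elements.

5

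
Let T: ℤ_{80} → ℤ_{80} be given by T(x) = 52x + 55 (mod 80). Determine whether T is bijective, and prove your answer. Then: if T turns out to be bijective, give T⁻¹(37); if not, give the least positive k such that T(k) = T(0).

We have gcd(52, 80) = 4 > 1. Taking a = 0 and b = 20: T(0) = 55 and T(20) = 52·20 + 55 = 1095 ≡ 55 (mod 80).
So T(0) = T(20) while 0 ≠ 20, thus T is not injective, hence not bijective.
Since T is not bijective, we find the least positive k with T(k) = T(0): this means 52k ≡ 0 (mod 80), i.e. 80 ∣ 52k. Since gcd(52, 80) = 4, dividing through by 4 this holds exactly when 20 ∣ 13k, and as gcd(13, 20) = 1, exactly when 20 ∣ k.
The smallest positive such k is 20.

20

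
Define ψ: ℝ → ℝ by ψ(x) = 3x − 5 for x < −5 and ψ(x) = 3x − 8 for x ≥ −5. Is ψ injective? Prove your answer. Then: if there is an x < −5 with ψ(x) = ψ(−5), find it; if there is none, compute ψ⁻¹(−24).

Both pieces are strictly increasing (slopes 3 and 3), so each is injective on its own interval.
The left piece maps (−∞, −5) onto (−∞, −20); the right piece maps [−5, ∞) onto [−23, ∞).
These images overlap. In particular ψ(−5) = −23 (right piece), and solving 3x − 5 = −23 on the left piece gives x = −6 < −5.
So ψ(−6) = ψ(−5) with −6 ≠ −5, and ψ is not injective. This x = −6 is the requested value below −5.

-6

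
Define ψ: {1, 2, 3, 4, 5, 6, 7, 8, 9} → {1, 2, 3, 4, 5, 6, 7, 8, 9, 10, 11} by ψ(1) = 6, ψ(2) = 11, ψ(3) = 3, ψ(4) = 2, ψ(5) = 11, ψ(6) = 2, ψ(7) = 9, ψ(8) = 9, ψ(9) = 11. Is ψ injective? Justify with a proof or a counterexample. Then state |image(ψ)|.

ψ(2) = 11 = ψ(5) with 2 ≠ 5, so ψ is not injective.
The image of ψ is {2, 3, 6, 9, 11}, which has 5 elements.

5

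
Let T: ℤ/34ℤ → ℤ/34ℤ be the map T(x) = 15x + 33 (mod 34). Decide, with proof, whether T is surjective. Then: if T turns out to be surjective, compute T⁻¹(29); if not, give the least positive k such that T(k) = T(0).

By definition, T is surjective if every y in the codomain equals T(x) for some x in the domain.
Since gcd(15, 34) = 1, 15 is invertible modulo 34. Euclid's algorithm: 34 = 2·15 + 4, 15 = 3·4 + 3, 4 = 1·3 + 1; back-substituting gives 1 = 25·15 − 11·34, so 15⁻¹ ≡ 25 (mod 34).
For any y ∈ ℤ/34ℤ, x = 25(y − 33) mod 34 satisfies T(x) = 15·25(y − 33) + 33 ≡ y (since 15·25 ≡ 1 mod 34). So every y has a preimage.
Thus T is surjective.
Since T is surjective, we find T⁻¹(29): we need 15x ≡ 29 − 33 ≡ 30 (mod 34). Using 15⁻¹ = 25: x ≡ 25·30 = 750 = 22·34 + 2, so x = 2.
Check: T(2) = 15·2 + 33 = 63 = 1·34 + 29 ≡ 29 (mod 34).

2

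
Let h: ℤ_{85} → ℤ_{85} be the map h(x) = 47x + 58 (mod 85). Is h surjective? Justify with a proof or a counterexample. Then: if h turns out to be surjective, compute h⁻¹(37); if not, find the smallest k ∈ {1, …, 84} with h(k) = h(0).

52

Since gcd(47, 85) = 1, 47 is invertible modulo 85. Euclid's algorithm: 85 = 1·47 + 38, 47 = 1·38 + 9, 38 = 4·9 + 2, 9 = 4·2 + 1; back-substituting gives 1 = 38·47 − 21·85, so 47⁻¹ ≡ 38 (mod 85).
For any y ∈ ℤ_{85}, x = 38(y − 58) mod 85 satisfies h(x) = 47·38(y − 58) + 58 ≡ y (since 47·38 ≡ 1 mod 85). So every y has a preimage.
Hence h is surjective.
Since h is surjective, we compute h⁻¹(37): solve 47x + 58 ≡ 37 (mod 85), i.e. 47x ≡ 64 (mod 85).
Multiplying by 47⁻¹ = 38 gives x ≡ 38·64 = 2432 = 28·85 + 52 ≡ 52 (mod 85).
Check: h(52) = 47·52 + 58 = 2502 = 29·85 + 37 ≡ 37 (mod 85).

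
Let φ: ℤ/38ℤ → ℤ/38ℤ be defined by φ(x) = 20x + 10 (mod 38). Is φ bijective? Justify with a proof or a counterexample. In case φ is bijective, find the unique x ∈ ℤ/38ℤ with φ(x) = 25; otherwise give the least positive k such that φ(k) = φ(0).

We have gcd(20, 38) = 2 > 1. Taking x_1 = 0 and x_2 = 19: φ(0) = 10 and φ(19) = 20·19 + 10 = 390 ≡ 10 (mod 38).
So φ(0) = φ(19) while 0 ≠ 19, hence φ is not injective, hence not bijective.
Since φ is not bijective, we find the least positive k with φ(k) = φ(0): this means 20k ≡ 0 (mod 38), i.e. 38 ∣ 20k. Since gcd(20, 38) = 2, dividing through by 2 this holds exactly when 19 ∣ 10k, and as gcd(10, 19) = 1, exactly when 19 ∣ k.
The smallest positive such k is 19.

19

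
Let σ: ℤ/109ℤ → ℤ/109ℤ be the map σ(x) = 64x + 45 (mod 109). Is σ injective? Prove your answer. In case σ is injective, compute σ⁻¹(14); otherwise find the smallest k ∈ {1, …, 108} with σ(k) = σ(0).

Recall: injectivity means: for all s, t in the domain, σ(s) = σ(t) implies s = t.
If σ(s) = σ(t), then 64s ≡ 64t (mod 109). Because gcd(64, 109) = 1, we may cancel 64 to get s ≡ t (mod 109).
Hence σ is injective.
We now compute 64⁻¹ mod 109 explicitly. Euclid's algorithm: 109 = 1·64 + 45, 64 = 1·45 + 19, 45 = 2·19 + 7, 19 = 2·7 + 5, 7 = 1·5 + 2, 5 = 2·2 + 1; back-substituting gives 1 = 46·64 − 27·109, so 64⁻¹ ≡ 46 (mod 109).
Since σ is injective, we find σ⁻¹(14): we need 64x ≡ 14 − 45 ≡ 78 (mod 109). Using 64⁻¹ = 46: x ≡ 46·78 = 3588 = 32·109 + 100, so x = 100.
Check: σ(100) = 64·100 + 45 = 6445 = 59·109 + 14 ≡ 14 (mod 109).

100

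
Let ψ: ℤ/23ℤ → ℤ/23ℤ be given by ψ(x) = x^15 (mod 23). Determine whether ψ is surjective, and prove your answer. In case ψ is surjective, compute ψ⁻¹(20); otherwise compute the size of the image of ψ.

19

Since 23 is prime, the nonzero elements of ℤ/23ℤ form a cyclic group of order 22.
As gcd(15, 22) = 1, raising to the 15th power is a bijection on this group: if x_1^15 ≡ x_2^15 then (x_1x_2^{−1})^15 = 1, and the only element of order dividing gcd(15, 22) = 1 is 1, so x_1 = x_2.
With ψ(0) = 0 this makes ψ injective on all of ℤ/23ℤ, hence bijective (finite equal-size domain and codomain). In particular ψ is surjective.
Since ψ is surjective, we find the preimage of 20. The inverse of x ↦ x^15 on (ℤ/23ℤ)^× is x ↦ x^3, because 15·3 = 45 = 2·22 + 1 ≡ 1 (mod 22) and x^{22} = 1 for x ≠ 0 (Fermat). So ψ⁻¹(20) = 20^3 mod 23.
Repeated squaring mod 23: 20^1 ≡ 20, 20^2 ≡ 20² = 400 ≡ 9. Since 3 = 2 + 1, 20^3 ≡ 9·20: 9·20 = 180 ≡ 19. So 20^3 ≡ 19 (mod 23).
Hence ψ⁻¹(20) = 19.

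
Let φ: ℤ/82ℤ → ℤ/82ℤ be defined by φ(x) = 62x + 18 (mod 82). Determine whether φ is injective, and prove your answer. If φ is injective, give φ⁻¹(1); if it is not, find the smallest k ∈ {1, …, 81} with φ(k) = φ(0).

41

By definition, injectivity means: for all s, t in the domain, φ(s) = φ(t) implies s = t.
We have gcd(62, 82) = 2 > 1. Taking s = 0 and t = 41: φ(0) = 18 and φ(41) = 62·41 + 18 = 2560 ≡ 18 (mod 82).
So φ(0) = φ(41) while 0 ≠ 41, hence φ is not injective.
Since φ is not injective, we find the least positive k with φ(k) = φ(0): this means 62k ≡ 0 (mod 82), i.e. 82 ∣ 62k. Since gcd(62, 82) = 2, dividing through by 2 this holds exactly when 41 ∣ 31k, and as gcd(31, 41) = 1, exactly when 41 ∣ k.
The smallest positive such k is 41.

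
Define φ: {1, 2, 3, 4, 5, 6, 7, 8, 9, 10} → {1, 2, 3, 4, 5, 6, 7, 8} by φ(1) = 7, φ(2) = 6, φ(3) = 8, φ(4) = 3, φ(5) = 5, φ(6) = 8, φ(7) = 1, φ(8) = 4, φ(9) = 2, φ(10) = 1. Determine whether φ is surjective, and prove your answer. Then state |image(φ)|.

8

Every element of the codomain has a preimage: 1 = φ(7), 2 = φ(9), 3 = φ(4), 4 = φ(8), 5 = φ(5), 6 = φ(2), 7 = φ(1), 8 = φ(3).
So φ is surjective.
The image of φ is {1, 2, 3, 4, 5, 6, 7, 8}, which has 8 elements.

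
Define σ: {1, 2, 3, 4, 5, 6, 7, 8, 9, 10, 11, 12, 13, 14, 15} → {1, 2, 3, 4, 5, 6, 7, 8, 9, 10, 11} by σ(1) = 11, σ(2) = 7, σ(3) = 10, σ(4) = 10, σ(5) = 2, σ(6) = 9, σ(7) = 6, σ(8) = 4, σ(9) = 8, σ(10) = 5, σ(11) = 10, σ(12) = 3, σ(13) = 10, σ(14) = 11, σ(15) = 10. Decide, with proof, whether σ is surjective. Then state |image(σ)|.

No element maps to 1, so σ is not surjective.
The image of σ is {2, 3, 4, 5, 6, 7, 8, 9, 10, 11}, which has 10 elements.

10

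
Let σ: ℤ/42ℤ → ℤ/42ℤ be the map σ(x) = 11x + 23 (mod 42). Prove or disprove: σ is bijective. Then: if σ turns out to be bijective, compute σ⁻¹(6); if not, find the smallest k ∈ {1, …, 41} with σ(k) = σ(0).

29

Recall that injectivity means: for all s, t in the domain, σ(s) = σ(t) implies s = t.
Suppose σ(s) = σ(t) in ℤ/42ℤ. Then 11s + 23 ≡ 11t + 23 (mod 42), so 11(s − t) ≡ 0 (mod 42).
Since gcd(11, 42) = 1, 11 is invertible modulo 42, therefore s − t ≡ 0 (mod 42), i.e. s = t.
We now compute 11⁻¹ mod 42 explicitly. Euclid's algorithm: 42 = 3·11 + 9, 11 = 1·9 + 2, 9 = 4·2 + 1; back-substituting gives 1 = 23·11 − 6·42, so 11⁻¹ ≡ 23 (mod 42).
Then y ↦ 23(y − 23) is a two-sided inverse to σ, so every y ∈ ℤ/42ℤ has a preimage.
Hence σ is bijective.
Since σ is bijective, we find σ⁻¹(6): we need 11x ≡ 6 − 23 ≡ 25 (mod 42). Using 11⁻¹ = 23: x ≡ 23·25 = 575 = 13·42 + 29, so x = 29.
Check: σ(29) = 11·29 + 23 = 342 = 8·42 + 6 ≡ 6 (mod 42).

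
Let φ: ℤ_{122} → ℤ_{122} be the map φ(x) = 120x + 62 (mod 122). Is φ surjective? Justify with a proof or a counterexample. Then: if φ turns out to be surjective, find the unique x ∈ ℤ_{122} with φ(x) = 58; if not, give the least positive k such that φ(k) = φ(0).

61

Recall: surjectivity means every element of the codomain has a preimage under φ.
Since gcd(120, 122) = 2, we have 120x ≡ 0 (mod 2) for all x, so φ(x) ≡ 0 (mod 2).
But 1 ≢ 0 (mod 2), so 1 ∈ ℤ_{122} has no preimage. Hence φ is not surjective.
Since φ is not surjective, we find the least positive k with φ(k) = φ(0): this means 120k ≡ 0 (mod 122), i.e. 122 ∣ 120k. Since gcd(120, 122) = 2, dividing through by 2 this holds exactly when 61 ∣ 60k, and as gcd(60, 61) = 1, exactly when 61 ∣ k.
The smallest positive such k is 61.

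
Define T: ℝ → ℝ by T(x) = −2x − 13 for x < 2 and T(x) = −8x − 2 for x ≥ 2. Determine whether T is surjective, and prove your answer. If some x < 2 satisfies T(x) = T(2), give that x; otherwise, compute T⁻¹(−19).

Both pieces are strictly decreasing (slopes −2 and −8), so each is injective on its own interval.
The left piece maps (−∞, 2) onto (−17, ∞); the right piece maps [2, ∞) onto (−∞, −18].
The union (−17, ∞) ∪ (−∞, −18] omits the interval between −17 and −18; in particular −17 has no preimage. So T is not surjective.
Because the two images are disjoint, no x < 2 has T(x) = T(2), so we compute T⁻¹(−19): −19 lies in (−∞, −18], so solve −8x − 2 = −19: x = (−19 + 2)/(−8) = 17/8.

17/8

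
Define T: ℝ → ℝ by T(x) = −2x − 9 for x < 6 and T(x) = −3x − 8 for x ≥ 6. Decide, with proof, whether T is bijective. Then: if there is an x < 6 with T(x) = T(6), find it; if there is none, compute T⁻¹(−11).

Both pieces are strictly decreasing (slopes −2 and −3), so each is injective on its own interval.
The left piece maps (−∞, 6) onto (−21, ∞); the right piece maps [6, ∞) onto (−∞, −26].
The images leave a gap (−21 has no preimage), so T is not surjective, hence not bijective.
Because the two images are disjoint, no x < 6 has T(x) = T(6), so we compute T⁻¹(−11): −11 lies in (−21, ∞), so solve −2x − 9 = −11: x = (−11 + 9)/(−2) = 1.

1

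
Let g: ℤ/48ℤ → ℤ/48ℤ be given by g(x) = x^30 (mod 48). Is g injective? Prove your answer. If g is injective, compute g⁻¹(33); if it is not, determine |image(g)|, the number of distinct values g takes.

g(2): Repeated squaring mod 48: 2^1 ≡ 2, 2^2 ≡ 2² = 4, 2^4 ≡ 4² = 16, 2^8 ≡ 16² = 256 ≡ 16, 2^16 ≡ 16² = 256 ≡ 16. Since 30 = 16 + 8 + 4 + 2, 2^30 ≡ 16·16·16·4: 16·16 = 256 ≡ 16, then 16·16 = 256 ≡ 16, then 16·4 = 64 ≡ 16. So 2^30 ≡ 16 (mod 48).
g(4): Repeated squaring mod 48: 4^1 ≡ 4, 4^2 ≡ 4² = 16, 4^4 ≡ 16² = 256 ≡ 16, 4^8 ≡ 16² = 256 ≡ 16, 4^16 ≡ 16² = 256 ≡ 16. Since 30 = 16 + 8 + 4 + 2, 4^30 ≡ 16·16·16·16: 16·16 = 256 ≡ 16, then 16·16 = 256 ≡ 16, then 16·16 = 256 ≡ 16. So 4^30 ≡ 16 (mod 48).
So g(2) = g(4) = 16 while 2 ≠ 4, so g is not injective.
Since g is not injective, we determine |image(g)|. Computing x^30 mod 48 for each x (by repeated squaring, reducing mod 48 at every step), the values g(0), g(1), …, g(47) are: 0, 1, 16, 9, 16, 25, 0, 1, 16, 33, 16, 25, 0, 25, 16, 33, 16, 1, 0, 25, 16, 9, 16, 1, 0, 1, 16, 9, 16, 25, 0, 1, 16, 33, 16, 25, 0, 25, 16, 33, 16, 1, 0, 25, 16, 9, 16, 1.
The distinct values are {0, 1, 9, 16, 25, 33}; there are 6 of them.

6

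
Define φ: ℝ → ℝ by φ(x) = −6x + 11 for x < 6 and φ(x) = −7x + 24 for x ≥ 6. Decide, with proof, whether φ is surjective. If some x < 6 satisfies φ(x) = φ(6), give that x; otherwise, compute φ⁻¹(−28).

Both pieces are strictly decreasing (slopes −6 and −7), so each is injective on its own interval.
The left piece maps (−∞, 6) onto (−25, ∞); the right piece maps [6, ∞) onto (−∞, −18].
The union (−25, ∞) ∪ (−∞, −18] covers ℝ, so φ is surjective.
For the follow-up: the images overlap, so an x < 6 with φ(x) = φ(6) exists. φ(6) = −18; solving −6x + 11 = −18 for x < 6 gives x = (−18 − 11)/(−6) = 29/6.

29/6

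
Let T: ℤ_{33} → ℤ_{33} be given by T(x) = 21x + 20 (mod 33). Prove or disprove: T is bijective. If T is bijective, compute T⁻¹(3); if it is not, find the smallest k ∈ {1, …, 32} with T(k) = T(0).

Recall that T is injective if T(x_1) = T(x_2) implies x_1 = x_2.
We have gcd(21, 33) = 3 > 1. Taking x_1 = 0 and x_2 = 11: T(0) = 20 and T(11) = 21·11 + 20 = 251 ≡ 20 (mod 33).
So T(0) = T(11) while 0 ≠ 11, thus T is not injective, hence not bijective.
Since T is not bijective, we find the least positive k with T(k) = T(0): this means 21k ≡ 0 (mod 33), i.e. 33 ∣ 21k. Since gcd(21, 33) = 3, dividing through by 3 this holds exactly when 11 ∣ 7k, and as gcd(7, 11) = 1, exactly when 11 ∣ k.
The smallest positive such k is 11.

11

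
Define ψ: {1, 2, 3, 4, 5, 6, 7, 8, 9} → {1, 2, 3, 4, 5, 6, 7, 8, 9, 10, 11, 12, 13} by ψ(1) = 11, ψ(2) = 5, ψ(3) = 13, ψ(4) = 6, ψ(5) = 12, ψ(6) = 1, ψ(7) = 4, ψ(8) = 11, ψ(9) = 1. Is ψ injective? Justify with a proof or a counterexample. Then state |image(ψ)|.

7

ψ(1) = 11 = ψ(8) with 1 ≠ 8, so ψ is not injective.
The image of ψ is {1, 4, 5, 6, 11, 12, 13}, which has 7 elements.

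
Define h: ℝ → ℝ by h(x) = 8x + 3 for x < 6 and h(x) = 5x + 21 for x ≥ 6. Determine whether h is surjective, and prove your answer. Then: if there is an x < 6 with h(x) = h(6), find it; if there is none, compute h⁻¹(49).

Both pieces are strictly increasing (slopes 8 and 5), so each is injective on its own interval.
The left piece maps (−∞, 6) onto (−∞, 51); the right piece maps [6, ∞) onto [51, ∞).
These images together cover ℝ, so h is surjective.
Because the two images are disjoint, no x < 6 has h(x) = h(6), so we compute h⁻¹(49): 49 lies in (−∞, 51), so solve 8x + 3 = 49: x = (49 − 3)/8 = 23/4.

23/4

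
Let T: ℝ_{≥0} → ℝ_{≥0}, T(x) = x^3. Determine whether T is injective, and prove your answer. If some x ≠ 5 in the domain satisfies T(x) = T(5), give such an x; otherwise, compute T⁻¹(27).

3

On ℝ_{≥0}, x ↦ x^3 is strictly increasing, so T(u) = T(v) forces u = v. So T is injective.
Since x ↦ x^3 is strictly increasing on ℝ_{≥0}, it is injective there, so no x ≠ 5 in the domain has T(x) = T(5). We therefore compute T⁻¹(27) = 27^{1/3} = 3 (indeed 3^3 = 27).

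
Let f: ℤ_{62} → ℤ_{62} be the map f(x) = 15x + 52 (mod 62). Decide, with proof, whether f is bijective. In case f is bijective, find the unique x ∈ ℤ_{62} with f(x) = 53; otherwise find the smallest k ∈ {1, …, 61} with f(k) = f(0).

29

Recall that f is injective if f(a) = f(b) implies a = b.
If f(a) = f(b), then 15a ≡ 15b (mod 62). Because gcd(15, 62) = 1, we may cancel 15 to get a ≡ b (mod 62).
We now compute 15⁻¹ mod 62 explicitly. Euclid's algorithm: 62 = 4·15 + 2, 15 = 7·2 + 1; back-substituting gives 1 = 29·15 − 7·62, so 15⁻¹ ≡ 29 (mod 62).
For any y ∈ ℤ_{62}, x = 29(y − 52) mod 62 satisfies f(x) = 15·29(y − 52) + 52 ≡ y (since 15·29 ≡ 1 mod 62). So every y has a preimage.
Hence f is bijective.
Since f is bijective, we compute f⁻¹(53): solve 15x + 52 ≡ 53 (mod 62), i.e. 15x ≡ 1 (mod 62).
Multiplying by 15⁻¹ = 29 gives x ≡ 29·1 = 29 ≡ 29 (mod 62).
Check: f(29) = 15·29 + 52 = 487 = 7·62 + 53 ≡ 53 (mod 62).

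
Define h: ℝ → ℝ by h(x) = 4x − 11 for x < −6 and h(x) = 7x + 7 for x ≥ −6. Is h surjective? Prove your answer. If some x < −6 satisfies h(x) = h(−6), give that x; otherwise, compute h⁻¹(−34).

Both pieces are strictly increasing (slopes 4 and 7), so each is injective on its own interval.
The left piece maps (−∞, −6) onto (−∞, −35); the right piece maps [−6, ∞) onto [−35, ∞).
These images together cover ℝ, so h is surjective.
Because the two images are disjoint, no x < −6 has h(x) = h(−6), so we compute h⁻¹(−34): −34 lies in [−35, ∞), so solve 7x + 7 = −34: x = (−34 − 7)/7 = −41/7.

-41/7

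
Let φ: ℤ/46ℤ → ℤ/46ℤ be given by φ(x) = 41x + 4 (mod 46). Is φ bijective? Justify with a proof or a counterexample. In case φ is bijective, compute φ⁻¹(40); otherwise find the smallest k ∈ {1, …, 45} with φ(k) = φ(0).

2

If φ(u) = φ(v), then 41u ≡ 41v (mod 46). Because gcd(41, 46) = 1, we may cancel 41 to get u ≡ v (mod 46).
We now compute 41⁻¹ mod 46 explicitly. Euclid's algorithm: 46 = 1·41 + 5, 41 = 8·5 + 1; back-substituting gives 1 = 9·41 − 8·46, so 41⁻¹ ≡ 9 (mod 46).
For any y ∈ ℤ/46ℤ, x = 9(y − 4) mod 46 satisfies φ(x) = 41·9(y − 4) + 4 ≡ y (since 41·9 ≡ 1 mod 46). So every y has a preimage.
So φ is bijective.
Since φ is bijective, we compute φ⁻¹(40): solve 41x + 4 ≡ 40 (mod 46), i.e. 41x ≡ 36 (mod 46).
Multiplying by 41⁻¹ = 9 gives x ≡ 9·36 = 324 = 7·46 + 2 ≡ 2 (mod 46).
Check: φ(2) = 41·2 + 4 = 86 = 1·46 + 40 ≡ 40 (mod 46).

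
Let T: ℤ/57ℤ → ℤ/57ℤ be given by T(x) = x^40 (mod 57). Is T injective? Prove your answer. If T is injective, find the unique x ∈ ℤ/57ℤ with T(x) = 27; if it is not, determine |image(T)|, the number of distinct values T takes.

20

T(8): Repeated squaring mod 57: 8^1 ≡ 8, 8^2 ≡ 8² = 64 ≡ 7, 8^4 ≡ 7² = 49, 8^8 ≡ 49² = 2401 ≡ 7, 8^16 ≡ 7² = 49, 8^32 ≡ 49² = 2401 ≡ 7. Since 40 = 32 + 8, 8^40 ≡ 7·7: 7·7 = 49. So 8^40 ≡ 49 (mod 57).
T(11): Repeated squaring mod 57: 11^1 ≡ 11, 11^2 ≡ 11² = 121 ≡ 7, 11^4 ≡ 7² = 49, 11^8 ≡ 49² = 2401 ≡ 7, 11^16 ≡ 7² = 49, 11^32 ≡ 49² = 2401 ≡ 7. Since 40 = 32 + 8, 11^40 ≡ 7·7: 7·7 = 49. So 11^40 ≡ 49 (mod 57).
So T(8) = T(11) = 49 while 8 ≠ 11, so T is not injective.
Since T is not injective, we determine |image(T)|. Computing x^40 mod 57 for each x (by repeated squaring, reducing mod 57 at every step), the values T(0), T(1), …, T(56) are: 0, 1, 16, 24, 28, 55, 42, 7, 49, 6, 25, 49, 45, 4, 55, 9, 43, 16, 39, 19, 1, 54, 43, 28, 36, 4, 7, 30, 25, 25, 30, 7, 4, 36, 28, 43, 54, 1, 19, 39, 16, 43, 9, 55, 4, 45, 49, 25, 6, 49, 7, 42, 55, 28, 24, 16, 1.
The distinct values are {0, 1, 4, 6, 7, 9, 16, 19, 24, 25, 28, 30, 36, 39, 42, 43, 45, 49, 54, 55}; there are 20 of them.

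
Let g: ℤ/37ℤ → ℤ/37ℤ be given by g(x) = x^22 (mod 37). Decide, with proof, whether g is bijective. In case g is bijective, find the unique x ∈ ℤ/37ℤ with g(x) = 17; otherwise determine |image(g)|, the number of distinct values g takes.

g(18): Repeated squaring mod 37: 18^1 ≡ 18, 18^2 ≡ 18² = 324 ≡ 28, 18^4 ≡ 28² = 784 ≡ 7, 18^8 ≡ 7² = 49 ≡ 12, 18^16 ≡ 12² = 144 ≡ 33. Since 22 = 16 + 4 + 2, 18^22 ≡ 33·7·28: 33·7 = 231 ≡ 9, then 9·28 = 252 ≡ 30. So 18^22 ≡ 30 (mod 37).
g(19): Repeated squaring mod 37: 19^1 ≡ 19, 19^2 ≡ 19² = 361 ≡ 28, 19^4 ≡ 28² = 784 ≡ 7, 19^8 ≡ 7² = 49 ≡ 12, 19^16 ≡ 12² = 144 ≡ 33. Since 22 = 16 + 4 + 2, 19^22 ≡ 33·7·28: 33·7 = 231 ≡ 9, then 9·28 = 252 ≡ 30. So 19^22 ≡ 30 (mod 37).
So g(18) = g(19) = 30 while 18 ≠ 19, so g is not injective, hence not bijective.
Since g is not bijective, we determine |image(g)|. Computing x^22 mod 37 for each x (by repeated squaring, reducing mod 37 at every step), the values g(0), g(1), …, g(36) are: 0, 1, 21, 7, 34, 4, 36, 33, 11, 12, 10, 26, 16, 3, 27, 28, 9, 25, 30, 30, 25, 9, 28, 27, 3, 16, 26, 10, 12, 11, 33, 36, 4, 34, 7, 21, 1.
The distinct values are {0, 1, 3, 4, 7, 9, 10, 11, 12, 16, 21, 25, 26, 27, 28, 30, 33, 34, 36}; there are 19 of them.

19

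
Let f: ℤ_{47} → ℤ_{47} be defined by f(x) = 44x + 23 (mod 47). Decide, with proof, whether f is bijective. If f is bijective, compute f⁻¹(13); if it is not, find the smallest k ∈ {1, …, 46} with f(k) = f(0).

If f(u) = f(v), then 44u ≡ 44v (mod 47). Because gcd(44, 47) = 1, we may cancel 44 to get u ≡ v (mod 47).
We now compute 44⁻¹ mod 47 explicitly. Euclid's algorithm: 47 = 1·44 + 3, 44 = 14·3 + 2, 3 = 1·2 + 1; back-substituting gives 1 = 31·44 − 29·47, so 44⁻¹ ≡ 31 (mod 47).
For any y ∈ ℤ_{47}, x = 31(y − 23) mod 47 satisfies f(x) = 44·31(y − 23) + 23 ≡ y (since 44·31 ≡ 1 mod 47). So every y has a preimage.
So f is bijective.
Since f is bijective, we compute f⁻¹(13): solve 44x + 23 ≡ 13 (mod 47), i.e. 44x ≡ 37 (mod 47).
Multiplying by 44⁻¹ = 31 gives x ≡ 31·37 = 1147 = 24·47 + 19 ≡ 19 (mod 47).
Check: f(19) = 44·19 + 23 = 859 = 18·47 + 13 ≡ 13 (mod 47).

19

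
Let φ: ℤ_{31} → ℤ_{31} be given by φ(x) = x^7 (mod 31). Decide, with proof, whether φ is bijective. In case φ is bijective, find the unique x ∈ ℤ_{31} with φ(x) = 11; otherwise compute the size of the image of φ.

21

Since 31 is prime, the nonzero elements of ℤ_{31} form a cyclic group of order 30.
As gcd(7, 30) = 1, raising to the 7th power is a bijection on this group: if u^7 ≡ v^7 then (uv^{−1})^7 = 1, and the only element of order dividing gcd(7, 30) = 1 is 1, so u = v.
With φ(0) = 0 this makes φ injective on all of ℤ_{31}, hence bijective (finite equal-size domain and codomain). In particular φ is bijective.
Since φ is bijective, we find the preimage of 11. The inverse of x ↦ x^7 on (ℤ_{31})^× is x ↦ x^13, because 7·13 = 91 = 3·30 + 1 ≡ 1 (mod 30) and x^{30} = 1 for x ≠ 0 (Fermat). So φ⁻¹(11) = 11^13 mod 31.
Repeated squaring mod 31: 11^1 ≡ 11, 11^2 ≡ 11² = 121 ≡ 28, 11^4 ≡ 28² = 784 ≡ 9, 11^8 ≡ 9² = 81 ≡ 19. Since 13 = 8 + 4 + 1, 11^13 ≡ 19·9·11: 19·9 = 171 ≡ 16, then 16·11 = 176 ≡ 21. So 11^13 ≡ 21 (mod 31).
Hence φ⁻¹(11) = 21.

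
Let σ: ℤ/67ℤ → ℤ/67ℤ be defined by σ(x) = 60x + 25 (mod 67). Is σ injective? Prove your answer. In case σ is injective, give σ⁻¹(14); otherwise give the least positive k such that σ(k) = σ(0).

59

If σ(u) = σ(v), then 60u ≡ 60v (mod 67). Because gcd(60, 67) = 1, we may cancel 60 to get u ≡ v (mod 67).
So σ is injective.
We now compute 60⁻¹ mod 67 explicitly. Euclid's algorithm: 67 = 1·60 + 7, 60 = 8·7 + 4, 7 = 1·4 + 3, 4 = 1·3 + 1; back-substituting gives 1 = 19·60 − 17·67, so 60⁻¹ ≡ 19 (mod 67).
Since σ is injective, we compute σ⁻¹(14): solve 60x + 25 ≡ 14 (mod 67), i.e. 60x ≡ 56 (mod 67).
Multiplying by 60⁻¹ = 19 gives x ≡ 19·56 = 1064 = 15·67 + 59 ≡ 59 (mod 67).
Check: σ(59) = 60·59 + 25 = 3565 = 53·67 + 14 ≡ 14 (mod 67).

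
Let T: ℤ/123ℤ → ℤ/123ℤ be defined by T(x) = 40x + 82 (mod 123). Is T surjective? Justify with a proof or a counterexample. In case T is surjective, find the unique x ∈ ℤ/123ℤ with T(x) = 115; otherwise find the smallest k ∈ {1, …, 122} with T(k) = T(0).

Recall: T is surjective if every y in the codomain equals T(x) for some x in the domain.
Since gcd(40, 123) = 1, 40 is invertible modulo 123. Euclid's algorithm: 123 = 3·40 + 3, 40 = 13·3 + 1; back-substituting gives 1 = 40·40 − 13·123, so 40⁻¹ ≡ 40 (mod 123).
Then y ↦ 40(y − 82) is a two-sided inverse to T, so every y ∈ ℤ/123ℤ has a preimage.
Therefore T is surjective.
Since T is surjective, we find T⁻¹(115): we need 40x ≡ 115 − 82 ≡ 33 (mod 123). Using 40⁻¹ = 40: x ≡ 40·33 = 1320 = 10·123 + 90, so x = 90.
Check: T(90) = 40·90 + 82 = 3682 = 29·123 + 115 ≡ 115 (mod 123).

90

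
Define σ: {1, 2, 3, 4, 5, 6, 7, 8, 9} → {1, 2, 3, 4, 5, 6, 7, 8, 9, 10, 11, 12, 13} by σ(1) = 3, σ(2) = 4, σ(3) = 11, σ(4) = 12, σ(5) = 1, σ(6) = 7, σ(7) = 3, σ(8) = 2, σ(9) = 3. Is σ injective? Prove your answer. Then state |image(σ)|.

7

σ(1) = 3 = σ(7) with 1 ≠ 7, so σ is not injective.
The image of σ is {1, 2, 3, 4, 7, 11, 12}, which has 7 elements.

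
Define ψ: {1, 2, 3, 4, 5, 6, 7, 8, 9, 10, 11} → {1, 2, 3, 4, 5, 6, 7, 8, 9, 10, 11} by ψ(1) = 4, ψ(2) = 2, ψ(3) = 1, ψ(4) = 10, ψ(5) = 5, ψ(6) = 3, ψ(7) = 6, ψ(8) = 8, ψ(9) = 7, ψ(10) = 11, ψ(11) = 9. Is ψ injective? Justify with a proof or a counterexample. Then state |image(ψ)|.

The values ψ(1), …, ψ(11) are 4, 2, 1, 10, 5, 3, 6, 8, 7, 11, 9 — all distinct.
So ψ(s) = ψ(t) only when s = t, and ψ is injective.
The image of ψ is {1, 2, 3, 4, 5, 6, 7, 8, 9, 10, 11}, which has 11 elements.

11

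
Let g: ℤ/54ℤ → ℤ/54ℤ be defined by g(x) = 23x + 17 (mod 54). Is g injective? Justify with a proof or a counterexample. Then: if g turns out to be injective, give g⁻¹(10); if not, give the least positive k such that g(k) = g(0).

49

Suppose g(s) = g(t) in ℤ/54ℤ. Then 23s + 17 ≡ 23t + 17 (mod 54), thus 23(s − t) ≡ 0 (mod 54).
Since gcd(23, 54) = 1, 23 is invertible modulo 54, hence s − t ≡ 0 (mod 54), i.e. s = t.
Thus g is injective.
We now compute 23⁻¹ mod 54 explicitly. Euclid's algorithm: 54 = 2·23 + 8, 23 = 2·8 + 7, 8 = 1·7 + 1; back-substituting gives 1 = 47·23 − 20·54, so 23⁻¹ ≡ 47 (mod 54).
Since g is injective, we compute g⁻¹(10): solve 23x + 17 ≡ 10 (mod 54), i.e. 23x ≡ 47 (mod 54).
Multiplying by 23⁻¹ = 47 gives x ≡ 47·47 = 2209 = 40·54 + 49 ≡ 49 (mod 54).
Check: g(49) = 23·49 + 17 = 1144 = 21·54 + 10 ≡ 10 (mod 54).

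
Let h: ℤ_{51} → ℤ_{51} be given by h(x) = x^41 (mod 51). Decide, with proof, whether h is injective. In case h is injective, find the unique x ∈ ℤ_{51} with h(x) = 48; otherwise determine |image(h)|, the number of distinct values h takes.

3

Computing x^41 mod 51 for each x (by repeated squaring, reducing mod 51 at every step), the values h(0), h(1), …, h(50) are: 0, 1, 2, 48, 4, 29, 45, 10, 8, 9, 7, 23, 39, 13, 20, 15, 16, 17, 18, 19, 14, 21, 46, 11, 27, 25, 26, 24, 40, 5, 30, 37, 32, 33, 34, 35, 36, 31, 38, 12, 28, 44, 42, 43, 41, 6, 22, 47, 3, 49, 50.
Every element of ℤ_{51} appears exactly once in this list, so h is a bijection, and in particular injective.
Since h is injective, we read off the preimage of 48 from the same table: h(3) = 48, so h⁻¹(48) = 3.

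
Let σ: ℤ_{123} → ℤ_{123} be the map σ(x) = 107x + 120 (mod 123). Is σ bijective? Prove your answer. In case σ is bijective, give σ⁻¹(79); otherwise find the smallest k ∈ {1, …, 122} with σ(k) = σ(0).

41

If σ(s) = σ(t), then 107s ≡ 107t (mod 123). Because gcd(107, 123) = 1, we may cancel 107 to get s ≡ t (mod 123).
We now compute 107⁻¹ mod 123 explicitly. Euclid's algorithm: 123 = 1·107 + 16, 107 = 6·16 + 11, 16 = 1·11 + 5, 11 = 2·5 + 1; back-substituting gives 1 = 23·107 − 20·123, so 107⁻¹ ≡ 23 (mod 123).
For any y ∈ ℤ_{123}, x = 23(y − 120) mod 123 satisfies σ(x) = 107·23(y − 120) + 120 ≡ y (since 107·23 ≡ 1 mod 123). So every y has a preimage.
Hence σ is bijective.
Since σ is bijective, we compute σ⁻¹(79): solve 107x + 120 ≡ 79 (mod 123), i.e. 107x ≡ 82 (mod 123).
Multiplying by 107⁻¹ = 23 gives x ≡ 23·82 = 1886 = 15·123 + 41 ≡ 41 (mod 123).
Check: σ(41) = 107·41 + 120 = 4507 = 36·123 + 79 ≡ 79 (mod 123).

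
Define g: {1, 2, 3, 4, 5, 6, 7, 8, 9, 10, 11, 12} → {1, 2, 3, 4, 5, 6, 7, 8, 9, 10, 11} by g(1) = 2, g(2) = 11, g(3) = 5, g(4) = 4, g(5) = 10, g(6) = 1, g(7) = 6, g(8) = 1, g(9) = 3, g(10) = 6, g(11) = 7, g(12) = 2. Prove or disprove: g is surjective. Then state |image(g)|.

No element maps to 8, so g is not surjective.
The image of g is {1, 2, 3, 4, 5, 6, 7, 10, 11}, which has 9 elements.

9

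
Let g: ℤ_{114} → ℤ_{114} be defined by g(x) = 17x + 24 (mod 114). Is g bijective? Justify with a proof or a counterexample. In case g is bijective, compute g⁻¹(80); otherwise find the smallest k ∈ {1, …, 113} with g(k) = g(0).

10

Suppose g(a) = g(b) in ℤ_{114}. Then 17a + 24 ≡ 17b + 24 (mod 114), so 17(a − b) ≡ 0 (mod 114).
Since gcd(17, 114) = 1, 17 is invertible modulo 114, so a − b ≡ 0 (mod 114), i.e. a = b.
We now compute 17⁻¹ mod 114 explicitly. Euclid's algorithm: 114 = 6·17 + 12, 17 = 1·12 + 5, 12 = 2·5 + 2, 5 = 2·2 + 1; back-substituting gives 1 = 47·17 − 7·114, so 17⁻¹ ≡ 47 (mod 114).
For any y ∈ ℤ_{114}, x = 47(y − 24) mod 114 satisfies g(x) = 17·47(y − 24) + 24 ≡ y (since 17·47 ≡ 1 mod 114). So every y has a preimage.
Hence g is bijective.
Since g is bijective, we compute g⁻¹(80): solve 17x + 24 ≡ 80 (mod 114), i.e. 17x ≡ 56 (mod 114).
Multiplying by 17⁻¹ = 47 gives x ≡ 47·56 = 2632 = 23·114 + 10 ≡ 10 (mod 114).
Check: g(10) = 17·10 + 24 = 194 = 1·114 + 80 ≡ 80 (mod 114).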